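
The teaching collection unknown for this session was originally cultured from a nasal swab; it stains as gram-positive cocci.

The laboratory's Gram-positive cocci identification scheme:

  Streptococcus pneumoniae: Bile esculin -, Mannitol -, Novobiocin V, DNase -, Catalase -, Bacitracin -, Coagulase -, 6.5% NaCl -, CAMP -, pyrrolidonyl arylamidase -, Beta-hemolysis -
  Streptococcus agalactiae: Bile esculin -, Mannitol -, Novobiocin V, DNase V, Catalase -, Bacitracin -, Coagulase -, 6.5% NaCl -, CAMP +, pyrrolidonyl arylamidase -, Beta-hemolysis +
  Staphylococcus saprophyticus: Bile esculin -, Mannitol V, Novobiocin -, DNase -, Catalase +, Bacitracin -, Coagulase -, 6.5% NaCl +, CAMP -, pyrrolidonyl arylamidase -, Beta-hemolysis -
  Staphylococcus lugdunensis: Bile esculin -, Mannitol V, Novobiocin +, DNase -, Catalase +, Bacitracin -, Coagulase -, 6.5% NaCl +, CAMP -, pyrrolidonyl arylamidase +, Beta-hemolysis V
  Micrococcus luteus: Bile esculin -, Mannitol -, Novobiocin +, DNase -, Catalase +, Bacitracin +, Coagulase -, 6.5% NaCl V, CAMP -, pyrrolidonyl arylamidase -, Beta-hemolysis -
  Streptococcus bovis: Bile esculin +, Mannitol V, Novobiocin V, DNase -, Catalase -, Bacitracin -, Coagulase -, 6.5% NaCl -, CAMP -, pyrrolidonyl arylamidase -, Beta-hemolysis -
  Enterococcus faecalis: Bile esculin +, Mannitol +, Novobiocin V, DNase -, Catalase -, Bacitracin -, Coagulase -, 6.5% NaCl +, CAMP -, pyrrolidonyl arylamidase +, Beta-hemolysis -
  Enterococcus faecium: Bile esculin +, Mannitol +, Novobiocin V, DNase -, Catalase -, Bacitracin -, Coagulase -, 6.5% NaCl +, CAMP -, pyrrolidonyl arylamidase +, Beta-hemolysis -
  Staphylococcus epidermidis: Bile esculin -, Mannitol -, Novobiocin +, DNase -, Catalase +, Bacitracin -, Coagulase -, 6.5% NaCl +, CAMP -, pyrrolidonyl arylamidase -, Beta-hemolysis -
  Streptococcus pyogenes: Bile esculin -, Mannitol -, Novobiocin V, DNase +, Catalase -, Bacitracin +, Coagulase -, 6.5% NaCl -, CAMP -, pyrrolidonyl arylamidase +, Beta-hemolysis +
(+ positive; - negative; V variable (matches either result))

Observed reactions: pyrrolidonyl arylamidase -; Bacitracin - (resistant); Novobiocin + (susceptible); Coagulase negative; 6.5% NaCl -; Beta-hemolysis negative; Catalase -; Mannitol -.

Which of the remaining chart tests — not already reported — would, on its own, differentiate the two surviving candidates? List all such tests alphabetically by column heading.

6.5% NaCl -: excludes 5 organisms — 5 left.
Coagulase -: all 5 remaining candidates are consistent.
Novobiocin +: all 5 remaining candidates are consistent.
Mannitol -: all 5 remaining candidates are consistent.
Bacitracin -: excludes Micrococcus luteus, Streptococcus pyogenes — 3 left.
pyrrolidonyl arylamidase -: all 3 remaining candidates are consistent.
Catalase -: all 3 remaining candidates are consistent.
Beta-hemolysis -: excludes Streptococcus agalactiae — 2 left.
Two candidates remain: Streptococcus bovis and Streptococcus pneumoniae.
  Bile esculin: Streptococcus bovis +, Streptococcus pneumoniae - — discriminates.
  DNase: - vs - — same for both, does not separate.
  CAMP: - vs - — same for both, does not separate.

Bile esculin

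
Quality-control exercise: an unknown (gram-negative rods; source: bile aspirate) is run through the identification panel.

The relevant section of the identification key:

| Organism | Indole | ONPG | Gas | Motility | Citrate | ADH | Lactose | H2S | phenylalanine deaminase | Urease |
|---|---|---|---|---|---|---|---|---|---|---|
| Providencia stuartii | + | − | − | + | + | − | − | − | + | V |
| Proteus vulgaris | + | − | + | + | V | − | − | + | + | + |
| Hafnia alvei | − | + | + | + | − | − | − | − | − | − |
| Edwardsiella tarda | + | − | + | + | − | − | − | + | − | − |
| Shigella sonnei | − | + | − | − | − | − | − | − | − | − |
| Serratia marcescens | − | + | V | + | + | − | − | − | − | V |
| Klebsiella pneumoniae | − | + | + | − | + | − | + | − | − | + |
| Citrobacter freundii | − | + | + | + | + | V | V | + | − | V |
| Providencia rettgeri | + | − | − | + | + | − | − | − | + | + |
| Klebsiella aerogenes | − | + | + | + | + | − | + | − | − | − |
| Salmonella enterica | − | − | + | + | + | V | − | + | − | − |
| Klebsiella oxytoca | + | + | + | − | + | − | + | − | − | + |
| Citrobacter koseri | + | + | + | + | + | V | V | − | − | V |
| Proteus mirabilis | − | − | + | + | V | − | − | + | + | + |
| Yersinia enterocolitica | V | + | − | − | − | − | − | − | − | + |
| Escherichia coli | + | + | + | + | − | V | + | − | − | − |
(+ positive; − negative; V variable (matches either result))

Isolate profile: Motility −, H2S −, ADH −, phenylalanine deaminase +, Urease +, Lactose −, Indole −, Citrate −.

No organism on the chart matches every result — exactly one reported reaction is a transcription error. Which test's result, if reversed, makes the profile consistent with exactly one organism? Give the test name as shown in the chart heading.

phenylalanine deaminase

As reported, no row in the chart matches all 8 reactions.
Reversing Indole → still no organism matches.
Reversing Citrate → still no organism matches.
Reversing H2S → still no organism matches.
Reversing Motility → still no organism matches.
Reversing Lactose → still no organism matches.
Reversing ADH → still no organism matches.
Reversing phenylalanine deaminase (to −) → unique match: Yersinia enterocolitica.
Reversing Urease → still no organism matches.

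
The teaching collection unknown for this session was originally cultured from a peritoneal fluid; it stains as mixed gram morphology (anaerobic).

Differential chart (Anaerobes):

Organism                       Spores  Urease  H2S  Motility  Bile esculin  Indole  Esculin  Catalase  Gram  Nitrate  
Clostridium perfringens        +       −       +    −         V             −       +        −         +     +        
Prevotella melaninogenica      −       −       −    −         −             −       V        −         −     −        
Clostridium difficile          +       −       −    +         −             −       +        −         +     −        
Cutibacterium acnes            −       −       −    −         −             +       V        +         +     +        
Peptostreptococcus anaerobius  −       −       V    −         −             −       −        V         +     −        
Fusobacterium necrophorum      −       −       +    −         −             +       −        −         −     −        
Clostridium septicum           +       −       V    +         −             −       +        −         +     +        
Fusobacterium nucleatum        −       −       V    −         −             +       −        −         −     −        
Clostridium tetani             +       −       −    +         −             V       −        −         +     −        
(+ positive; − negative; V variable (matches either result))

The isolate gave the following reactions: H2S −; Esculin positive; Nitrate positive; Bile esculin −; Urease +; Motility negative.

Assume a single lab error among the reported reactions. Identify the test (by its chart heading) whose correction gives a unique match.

As reported, no row in the chart matches all 6 reactions.
Reversing Bile esculin → still no organism matches.
Reversing Esculin → still no organism matches.
Reversing Urease (to −) → unique match: Cutibacterium acnes.
Reversing Nitrate → still no organism matches.
Reversing H2S → still no organism matches.
Reversing Motility → still no organism matches.

Urease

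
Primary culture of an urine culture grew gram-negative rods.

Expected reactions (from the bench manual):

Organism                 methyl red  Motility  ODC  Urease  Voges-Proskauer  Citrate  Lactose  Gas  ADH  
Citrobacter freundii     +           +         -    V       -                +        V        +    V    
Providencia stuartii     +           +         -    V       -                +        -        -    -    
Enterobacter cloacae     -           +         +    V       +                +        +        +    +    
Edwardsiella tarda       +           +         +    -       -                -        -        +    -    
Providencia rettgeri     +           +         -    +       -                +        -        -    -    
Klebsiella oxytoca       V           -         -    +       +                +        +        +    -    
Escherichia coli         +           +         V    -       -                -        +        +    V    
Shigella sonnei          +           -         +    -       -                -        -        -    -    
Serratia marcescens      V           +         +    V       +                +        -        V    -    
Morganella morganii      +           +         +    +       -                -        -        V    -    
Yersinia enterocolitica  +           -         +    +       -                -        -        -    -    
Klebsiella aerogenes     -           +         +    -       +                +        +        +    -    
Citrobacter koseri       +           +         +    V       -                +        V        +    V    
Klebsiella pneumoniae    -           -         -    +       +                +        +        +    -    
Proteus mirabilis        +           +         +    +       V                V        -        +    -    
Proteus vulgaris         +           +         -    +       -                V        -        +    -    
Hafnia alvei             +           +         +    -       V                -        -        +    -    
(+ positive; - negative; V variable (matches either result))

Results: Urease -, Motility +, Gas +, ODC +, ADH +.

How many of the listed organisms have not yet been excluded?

Urease -: excludes 7 organisms — 10 left.
ODC +: excludes Citrobacter freundii, Providencia stuartii — 8 left.
Motility +: excludes Shigella sonnei — 7 left.
Gas +: all 7 remaining candidates are consistent.
ADH +: excludes Edwardsiella tarda, Serratia marcescens, Klebsiella aerogenes, Hafnia alvei — 3 left.
Still consistent: Citrobacter koseri, Enterobacter cloacae, Escherichia coli.

3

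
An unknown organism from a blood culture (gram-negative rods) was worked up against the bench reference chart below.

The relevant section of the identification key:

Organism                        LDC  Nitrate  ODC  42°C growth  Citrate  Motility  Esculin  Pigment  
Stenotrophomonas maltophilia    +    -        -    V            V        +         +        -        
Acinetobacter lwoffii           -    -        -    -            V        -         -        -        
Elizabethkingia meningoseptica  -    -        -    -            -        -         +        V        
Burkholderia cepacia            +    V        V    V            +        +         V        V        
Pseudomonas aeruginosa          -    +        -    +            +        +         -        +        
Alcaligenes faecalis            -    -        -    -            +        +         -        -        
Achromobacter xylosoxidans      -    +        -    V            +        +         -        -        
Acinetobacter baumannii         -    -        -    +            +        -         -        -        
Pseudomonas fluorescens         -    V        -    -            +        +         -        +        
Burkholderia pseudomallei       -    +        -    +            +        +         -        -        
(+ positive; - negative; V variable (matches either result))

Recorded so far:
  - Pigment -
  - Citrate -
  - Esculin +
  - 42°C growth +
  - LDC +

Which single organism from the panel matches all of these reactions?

Esculin +: excludes 7 organisms — 3 left.
LDC +: excludes Elizabethkingia meningoseptica — 2 left.
Pigment -: all 2 remaining candidates are consistent.
42°C growth +: all 2 remaining candidates are consistent.
Citrate -: excludes Burkholderia cepacia — 1 left.

Stenotrophomonas maltophilia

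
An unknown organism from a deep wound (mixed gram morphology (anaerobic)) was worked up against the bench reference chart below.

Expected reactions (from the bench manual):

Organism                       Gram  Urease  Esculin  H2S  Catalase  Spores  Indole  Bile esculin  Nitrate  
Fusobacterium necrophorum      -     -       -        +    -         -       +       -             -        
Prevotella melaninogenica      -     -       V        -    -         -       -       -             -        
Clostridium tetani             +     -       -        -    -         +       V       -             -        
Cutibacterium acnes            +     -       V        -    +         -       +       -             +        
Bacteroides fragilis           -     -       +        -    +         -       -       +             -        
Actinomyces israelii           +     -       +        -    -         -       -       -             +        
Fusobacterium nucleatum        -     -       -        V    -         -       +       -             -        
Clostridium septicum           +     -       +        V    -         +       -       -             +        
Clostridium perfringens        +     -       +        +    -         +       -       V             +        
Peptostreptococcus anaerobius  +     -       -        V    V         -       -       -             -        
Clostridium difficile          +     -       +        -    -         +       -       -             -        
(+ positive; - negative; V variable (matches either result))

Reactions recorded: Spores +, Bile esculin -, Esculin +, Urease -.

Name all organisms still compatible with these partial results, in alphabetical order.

Urease -: all 11 remaining candidates are consistent.
Bile esculin -: excludes Bacteroides fragilis — 10 left.
Esculin +: excludes Fusobacterium necrophorum, Clostridium tetani, Fusobacterium nucleatum, Peptostreptococcus anaerobius — 6 left.
Spores +: excludes Prevotella melaninogenica, Cutibacterium acnes, Actinomyces israelii — 3 left.

Clostridium difficile, Clostridium perfringens, Clostridium septicum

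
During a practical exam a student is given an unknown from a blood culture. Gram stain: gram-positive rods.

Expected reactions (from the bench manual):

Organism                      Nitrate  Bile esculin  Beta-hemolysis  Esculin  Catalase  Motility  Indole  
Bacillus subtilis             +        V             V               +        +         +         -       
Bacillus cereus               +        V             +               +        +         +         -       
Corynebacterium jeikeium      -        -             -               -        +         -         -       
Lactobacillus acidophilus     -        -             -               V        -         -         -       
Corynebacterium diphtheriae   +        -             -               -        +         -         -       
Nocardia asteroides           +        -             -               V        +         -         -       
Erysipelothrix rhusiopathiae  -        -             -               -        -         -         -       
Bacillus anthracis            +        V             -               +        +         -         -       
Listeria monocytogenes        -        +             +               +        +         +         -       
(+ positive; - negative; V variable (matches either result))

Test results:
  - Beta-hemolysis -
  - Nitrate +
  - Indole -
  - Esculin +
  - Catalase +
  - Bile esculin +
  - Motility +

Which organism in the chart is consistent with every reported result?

Esculin +: excludes Corynebacterium jeikeium, Corynebacterium diphtheriae, Erysipelothrix rhusiopathiae — 6 left.
Beta-hemolysis -: excludes Bacillus cereus, Listeria monocytogenes — 4 left.
Catalase +: excludes Lactobacillus acidophilus — 3 left.
Bile esculin +: excludes Nocardia asteroides — 2 left.
Indole -: all 2 remaining candidates are consistent.
Motility +: excludes Bacillus anthracis — 1 left.
Nitrate +: the one remaining candidate is consistent.

Bacillus subtilis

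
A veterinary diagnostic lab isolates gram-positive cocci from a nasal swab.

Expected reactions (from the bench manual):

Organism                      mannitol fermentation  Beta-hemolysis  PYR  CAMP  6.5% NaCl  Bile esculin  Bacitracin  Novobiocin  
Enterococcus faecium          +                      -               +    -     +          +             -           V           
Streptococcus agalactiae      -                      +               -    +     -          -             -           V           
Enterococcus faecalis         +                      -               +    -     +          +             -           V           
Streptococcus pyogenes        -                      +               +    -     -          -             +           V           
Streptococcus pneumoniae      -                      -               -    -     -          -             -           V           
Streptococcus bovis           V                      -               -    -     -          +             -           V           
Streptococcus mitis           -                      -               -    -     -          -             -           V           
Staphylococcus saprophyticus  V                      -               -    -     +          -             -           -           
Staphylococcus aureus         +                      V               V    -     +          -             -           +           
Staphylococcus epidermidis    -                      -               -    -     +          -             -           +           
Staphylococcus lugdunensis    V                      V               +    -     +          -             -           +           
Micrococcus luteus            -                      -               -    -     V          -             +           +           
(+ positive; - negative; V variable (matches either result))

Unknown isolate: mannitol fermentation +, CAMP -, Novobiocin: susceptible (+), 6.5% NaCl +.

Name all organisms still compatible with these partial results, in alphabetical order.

Enterococcus faecalis, Enterococcus faecium, Staphylococcus aureus, Staphylococcus lugdunensis

6.5% NaCl +: excludes 5 organisms — 7 left.
Novobiocin +: excludes Staphylococcus saprophyticus — 6 left.
CAMP -: all 6 remaining candidates are consistent.
mannitol fermentation +: excludes Staphylococcus epidermidis, Micrococcus luteus — 4 left.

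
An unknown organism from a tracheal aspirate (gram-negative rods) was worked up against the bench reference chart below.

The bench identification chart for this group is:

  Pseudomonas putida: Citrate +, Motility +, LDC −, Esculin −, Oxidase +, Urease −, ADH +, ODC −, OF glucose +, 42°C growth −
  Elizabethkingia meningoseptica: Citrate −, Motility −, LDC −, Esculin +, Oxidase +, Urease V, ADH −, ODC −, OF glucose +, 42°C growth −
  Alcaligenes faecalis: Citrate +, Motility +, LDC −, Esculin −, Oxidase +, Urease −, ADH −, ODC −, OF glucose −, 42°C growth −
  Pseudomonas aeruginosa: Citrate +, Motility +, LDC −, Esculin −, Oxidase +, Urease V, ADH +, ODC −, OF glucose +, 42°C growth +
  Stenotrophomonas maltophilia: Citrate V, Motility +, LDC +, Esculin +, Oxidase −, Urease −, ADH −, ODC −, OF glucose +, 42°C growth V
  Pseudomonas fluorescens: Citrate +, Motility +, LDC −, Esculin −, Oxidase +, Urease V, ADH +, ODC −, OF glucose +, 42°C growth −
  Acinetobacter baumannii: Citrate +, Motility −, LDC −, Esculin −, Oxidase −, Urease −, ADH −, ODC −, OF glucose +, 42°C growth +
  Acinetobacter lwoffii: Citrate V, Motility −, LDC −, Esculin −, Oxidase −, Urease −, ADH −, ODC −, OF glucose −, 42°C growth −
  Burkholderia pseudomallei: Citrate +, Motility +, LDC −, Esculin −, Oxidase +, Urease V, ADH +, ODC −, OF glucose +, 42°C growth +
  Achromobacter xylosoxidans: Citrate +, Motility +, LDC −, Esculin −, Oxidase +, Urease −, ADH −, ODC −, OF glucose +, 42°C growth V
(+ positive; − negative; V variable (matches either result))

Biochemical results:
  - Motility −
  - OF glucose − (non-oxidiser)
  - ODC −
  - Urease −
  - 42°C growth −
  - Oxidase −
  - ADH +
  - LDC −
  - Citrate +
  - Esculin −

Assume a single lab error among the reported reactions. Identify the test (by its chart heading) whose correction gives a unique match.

ADH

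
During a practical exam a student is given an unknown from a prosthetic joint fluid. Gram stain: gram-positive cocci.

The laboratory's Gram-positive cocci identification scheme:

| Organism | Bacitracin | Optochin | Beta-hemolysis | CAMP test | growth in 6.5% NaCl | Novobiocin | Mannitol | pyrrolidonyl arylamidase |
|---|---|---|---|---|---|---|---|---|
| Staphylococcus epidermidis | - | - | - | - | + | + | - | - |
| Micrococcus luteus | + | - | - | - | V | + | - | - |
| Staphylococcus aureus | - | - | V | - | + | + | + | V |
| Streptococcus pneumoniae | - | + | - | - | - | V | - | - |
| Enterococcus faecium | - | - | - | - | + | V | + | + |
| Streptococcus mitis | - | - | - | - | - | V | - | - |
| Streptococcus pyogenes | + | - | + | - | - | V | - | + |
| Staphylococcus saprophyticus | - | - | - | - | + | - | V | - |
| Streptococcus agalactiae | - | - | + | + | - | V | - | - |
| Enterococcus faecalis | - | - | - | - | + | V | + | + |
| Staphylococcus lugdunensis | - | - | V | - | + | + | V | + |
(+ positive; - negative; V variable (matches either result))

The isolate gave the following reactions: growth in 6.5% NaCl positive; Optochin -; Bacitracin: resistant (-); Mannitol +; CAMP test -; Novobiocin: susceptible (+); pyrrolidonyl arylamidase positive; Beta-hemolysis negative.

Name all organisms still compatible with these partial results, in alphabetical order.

Enterococcus faecalis, Enterococcus faecium, Staphylococcus aureus, Staphylococcus lugdunensis

Mannitol +: excludes 6 organisms — 5 left.
Optochin -: all 5 remaining candidates are consistent.
growth in 6.5% NaCl +: all 5 remaining candidates are consistent.
CAMP test -: all 5 remaining candidates are consistent.
Novobiocin +: excludes Staphylococcus saprophyticus — 4 left.
pyrrolidonyl arylamidase +: all 4 remaining candidates are consistent.
Bacitracin -: all 4 remaining candidates are consistent.
Beta-hemolysis -: all 4 remaining candidates are consistent.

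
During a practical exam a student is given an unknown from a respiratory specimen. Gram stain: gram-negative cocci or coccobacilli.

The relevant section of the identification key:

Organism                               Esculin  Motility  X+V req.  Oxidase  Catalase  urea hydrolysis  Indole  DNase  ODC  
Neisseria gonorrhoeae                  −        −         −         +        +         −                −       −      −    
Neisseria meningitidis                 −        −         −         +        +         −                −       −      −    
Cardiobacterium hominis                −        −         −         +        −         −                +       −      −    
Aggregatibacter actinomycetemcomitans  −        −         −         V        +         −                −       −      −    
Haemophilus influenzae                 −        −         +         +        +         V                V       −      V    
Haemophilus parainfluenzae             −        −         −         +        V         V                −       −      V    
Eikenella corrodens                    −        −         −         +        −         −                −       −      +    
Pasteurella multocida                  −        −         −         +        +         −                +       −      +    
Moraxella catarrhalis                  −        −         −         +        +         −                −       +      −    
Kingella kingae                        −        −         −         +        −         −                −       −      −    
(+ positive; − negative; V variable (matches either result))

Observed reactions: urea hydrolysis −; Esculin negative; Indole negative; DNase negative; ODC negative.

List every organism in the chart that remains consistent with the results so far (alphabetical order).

Aggregatibacter actinomycetemcomitans, Haemophilus influenzae, Haemophilus parainfluenzae, Kingella kingae, Neisseria gonorrhoeae, Neisseria meningitidis

DNase −: excludes Moraxella catarrhalis — 9 left.
ODC −: excludes Eikenella corrodens, Pasteurella multocida — 7 left.
urea hydrolysis −: all 7 remaining candidates are consistent.
Esculin −: all 7 remaining candidates are consistent.
Indole −: excludes Cardiobacterium hominis — 6 left.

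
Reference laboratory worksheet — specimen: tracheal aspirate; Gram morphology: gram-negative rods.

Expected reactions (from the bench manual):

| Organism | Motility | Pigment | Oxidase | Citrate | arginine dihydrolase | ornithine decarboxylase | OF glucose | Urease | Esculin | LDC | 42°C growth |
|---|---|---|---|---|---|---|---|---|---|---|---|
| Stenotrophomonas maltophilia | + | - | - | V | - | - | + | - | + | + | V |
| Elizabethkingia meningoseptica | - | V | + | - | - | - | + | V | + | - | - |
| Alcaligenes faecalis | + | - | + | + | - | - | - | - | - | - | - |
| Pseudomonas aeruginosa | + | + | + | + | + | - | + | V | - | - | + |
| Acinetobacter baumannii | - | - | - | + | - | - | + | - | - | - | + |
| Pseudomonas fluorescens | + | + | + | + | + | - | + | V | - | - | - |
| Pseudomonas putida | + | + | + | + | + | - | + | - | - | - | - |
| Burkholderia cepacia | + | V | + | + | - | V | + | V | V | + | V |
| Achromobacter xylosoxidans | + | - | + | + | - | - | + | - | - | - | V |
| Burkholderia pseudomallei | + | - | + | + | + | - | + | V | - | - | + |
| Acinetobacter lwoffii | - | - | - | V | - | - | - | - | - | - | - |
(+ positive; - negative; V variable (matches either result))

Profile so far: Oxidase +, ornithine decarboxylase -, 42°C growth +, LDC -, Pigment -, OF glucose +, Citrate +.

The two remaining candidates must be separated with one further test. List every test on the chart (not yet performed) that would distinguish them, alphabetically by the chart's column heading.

arginine dihydrolase

Citrate +: excludes Elizabethkingia meningoseptica — 10 left.
LDC -: excludes Stenotrophomonas maltophilia, Burkholderia cepacia — 8 left.
OF glucose +: excludes Alcaligenes faecalis, Acinetobacter lwoffii — 6 left.
42°C growth +: excludes Pseudomonas fluorescens, Pseudomonas putida — 4 left.
Pigment -: excludes Pseudomonas aeruginosa — 3 left.
ornithine decarboxylase -: all 3 remaining candidates are consistent.
Oxidase +: excludes Acinetobacter baumannii — 2 left.
Two candidates remain: Achromobacter xylosoxidans and Burkholderia pseudomallei.
  Motility: + vs + — same for both, does not separate.
  arginine dihydrolase: Achromobacter xylosoxidans -, Burkholderia pseudomallei + — discriminates.
  Urease: - vs V — variable for at least one, does not separate.
  Esculin: - vs - — same for both, does not separate.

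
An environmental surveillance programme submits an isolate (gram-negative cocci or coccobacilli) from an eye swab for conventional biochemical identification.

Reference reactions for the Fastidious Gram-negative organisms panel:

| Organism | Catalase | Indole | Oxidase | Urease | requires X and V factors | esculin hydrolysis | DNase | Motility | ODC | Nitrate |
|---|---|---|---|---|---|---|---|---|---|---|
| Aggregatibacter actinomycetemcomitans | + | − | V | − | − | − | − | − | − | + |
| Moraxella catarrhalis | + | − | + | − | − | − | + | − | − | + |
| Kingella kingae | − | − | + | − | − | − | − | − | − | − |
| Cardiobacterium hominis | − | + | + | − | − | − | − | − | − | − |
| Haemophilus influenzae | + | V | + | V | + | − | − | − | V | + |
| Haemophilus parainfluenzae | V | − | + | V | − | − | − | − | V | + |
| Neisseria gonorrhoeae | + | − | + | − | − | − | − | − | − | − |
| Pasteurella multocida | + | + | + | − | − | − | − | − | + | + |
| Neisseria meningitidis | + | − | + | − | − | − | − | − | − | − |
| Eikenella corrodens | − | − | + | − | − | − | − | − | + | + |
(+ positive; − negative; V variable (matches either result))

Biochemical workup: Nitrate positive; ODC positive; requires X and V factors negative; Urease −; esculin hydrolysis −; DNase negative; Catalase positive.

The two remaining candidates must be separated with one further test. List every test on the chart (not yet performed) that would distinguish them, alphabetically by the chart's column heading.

Indole

esculin hydrolysis −: all 10 remaining candidates are consistent.
Urease −: all 10 remaining candidates are consistent.
requires X and V factors −: excludes Haemophilus influenzae — 9 left.
ODC +: excludes 6 organisms — 3 left.
Nitrate +: all 3 remaining candidates are consistent.
DNase −: all 3 remaining candidates are consistent.
Catalase +: excludes Eikenella corrodens — 2 left.
Two candidates remain: Haemophilus parainfluenzae and Pasteurella multocida.
  Indole: Haemophilus parainfluenzae −, Pasteurella multocida + — discriminates.
  Oxidase: + vs + — same for both, does not separate.
  Motility: − vs − — same for both, does not separate.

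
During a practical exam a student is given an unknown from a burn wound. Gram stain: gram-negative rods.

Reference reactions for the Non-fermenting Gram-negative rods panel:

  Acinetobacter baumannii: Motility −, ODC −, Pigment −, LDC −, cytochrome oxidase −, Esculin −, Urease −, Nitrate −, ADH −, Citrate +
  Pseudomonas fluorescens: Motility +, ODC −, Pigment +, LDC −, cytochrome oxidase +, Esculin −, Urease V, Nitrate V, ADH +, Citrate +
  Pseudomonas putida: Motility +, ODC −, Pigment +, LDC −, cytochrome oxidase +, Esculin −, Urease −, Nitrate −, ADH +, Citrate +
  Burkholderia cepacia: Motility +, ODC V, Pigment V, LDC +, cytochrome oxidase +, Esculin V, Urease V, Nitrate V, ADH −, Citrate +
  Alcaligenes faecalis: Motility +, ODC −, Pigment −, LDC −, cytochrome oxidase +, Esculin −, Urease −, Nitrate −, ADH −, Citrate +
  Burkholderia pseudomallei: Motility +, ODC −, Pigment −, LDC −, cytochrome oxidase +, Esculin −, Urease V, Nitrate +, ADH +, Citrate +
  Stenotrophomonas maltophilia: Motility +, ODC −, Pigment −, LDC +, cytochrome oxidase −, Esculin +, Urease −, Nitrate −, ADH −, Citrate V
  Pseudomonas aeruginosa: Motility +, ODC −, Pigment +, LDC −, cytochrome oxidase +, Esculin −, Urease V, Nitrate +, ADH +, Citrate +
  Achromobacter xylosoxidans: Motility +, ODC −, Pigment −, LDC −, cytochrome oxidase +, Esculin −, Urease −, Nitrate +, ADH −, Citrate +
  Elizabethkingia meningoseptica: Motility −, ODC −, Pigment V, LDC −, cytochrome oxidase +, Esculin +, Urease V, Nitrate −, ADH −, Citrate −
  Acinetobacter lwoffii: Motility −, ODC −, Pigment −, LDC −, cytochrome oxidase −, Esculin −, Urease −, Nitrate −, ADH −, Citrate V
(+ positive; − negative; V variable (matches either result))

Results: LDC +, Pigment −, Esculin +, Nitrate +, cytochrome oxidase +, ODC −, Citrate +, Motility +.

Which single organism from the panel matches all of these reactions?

Burkholderia cepacia

LDC +: excludes 9 organisms — 2 left.
Motility +: all 2 remaining candidates are consistent.
Citrate +: all 2 remaining candidates are consistent.
ODC −: all 2 remaining candidates are consistent.
Nitrate +: excludes Stenotrophomonas maltophilia — 1 left.
Pigment −: the one remaining candidate is consistent.
cytochrome oxidase +: the one remaining candidate is consistent.
Esculin +: the one remaining candidate is consistent.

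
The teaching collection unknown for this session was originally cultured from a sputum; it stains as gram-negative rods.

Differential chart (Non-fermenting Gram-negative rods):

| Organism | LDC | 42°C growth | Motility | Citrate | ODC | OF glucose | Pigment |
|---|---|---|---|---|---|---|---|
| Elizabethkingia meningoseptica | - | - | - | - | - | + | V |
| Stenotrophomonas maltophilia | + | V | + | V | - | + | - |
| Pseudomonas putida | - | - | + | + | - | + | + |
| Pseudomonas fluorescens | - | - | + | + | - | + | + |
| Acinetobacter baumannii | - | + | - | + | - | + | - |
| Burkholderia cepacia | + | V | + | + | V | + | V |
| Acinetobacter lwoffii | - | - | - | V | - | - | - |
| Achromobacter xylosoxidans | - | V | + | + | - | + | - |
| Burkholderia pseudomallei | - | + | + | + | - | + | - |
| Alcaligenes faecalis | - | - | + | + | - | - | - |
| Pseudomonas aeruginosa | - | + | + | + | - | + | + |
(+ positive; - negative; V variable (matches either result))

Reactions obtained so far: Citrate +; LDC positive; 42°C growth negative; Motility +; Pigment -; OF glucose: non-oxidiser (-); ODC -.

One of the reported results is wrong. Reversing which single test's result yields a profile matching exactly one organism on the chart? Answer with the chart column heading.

As reported, no row in the chart matches all 7 reactions.
Reversing Motility → still no organism matches.
Reversing ODC → still no organism matches.
Reversing Citrate → still no organism matches.
Reversing 42°C growth → still no organism matches.
Reversing Pigment → still no organism matches.
Reversing LDC (to -) → unique match: Alcaligenes faecalis.
Reversing OF glucose → 2 organisms match (not unique).

LDC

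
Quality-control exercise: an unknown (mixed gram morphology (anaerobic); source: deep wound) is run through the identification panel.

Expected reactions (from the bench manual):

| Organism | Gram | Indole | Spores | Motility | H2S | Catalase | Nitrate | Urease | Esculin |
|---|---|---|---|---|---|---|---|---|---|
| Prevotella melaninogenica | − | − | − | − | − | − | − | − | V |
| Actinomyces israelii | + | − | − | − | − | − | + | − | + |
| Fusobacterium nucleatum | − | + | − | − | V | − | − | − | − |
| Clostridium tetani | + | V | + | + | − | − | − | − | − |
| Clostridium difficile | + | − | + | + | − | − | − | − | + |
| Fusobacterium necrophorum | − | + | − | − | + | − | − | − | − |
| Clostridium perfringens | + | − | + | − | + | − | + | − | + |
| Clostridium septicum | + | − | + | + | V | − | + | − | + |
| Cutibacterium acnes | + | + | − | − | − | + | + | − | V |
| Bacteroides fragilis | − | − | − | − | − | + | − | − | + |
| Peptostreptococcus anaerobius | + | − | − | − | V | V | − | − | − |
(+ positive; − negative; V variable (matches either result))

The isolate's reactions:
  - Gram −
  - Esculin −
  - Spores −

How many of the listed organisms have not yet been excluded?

Gram −: excludes 7 organisms — 4 left.
Esculin −: excludes Bacteroides fragilis — 3 left.
Spores −: all 3 remaining candidates are consistent.
Still consistent: Fusobacterium necrophorum, Fusobacterium nucleatum, Prevotella melaninogenica.

3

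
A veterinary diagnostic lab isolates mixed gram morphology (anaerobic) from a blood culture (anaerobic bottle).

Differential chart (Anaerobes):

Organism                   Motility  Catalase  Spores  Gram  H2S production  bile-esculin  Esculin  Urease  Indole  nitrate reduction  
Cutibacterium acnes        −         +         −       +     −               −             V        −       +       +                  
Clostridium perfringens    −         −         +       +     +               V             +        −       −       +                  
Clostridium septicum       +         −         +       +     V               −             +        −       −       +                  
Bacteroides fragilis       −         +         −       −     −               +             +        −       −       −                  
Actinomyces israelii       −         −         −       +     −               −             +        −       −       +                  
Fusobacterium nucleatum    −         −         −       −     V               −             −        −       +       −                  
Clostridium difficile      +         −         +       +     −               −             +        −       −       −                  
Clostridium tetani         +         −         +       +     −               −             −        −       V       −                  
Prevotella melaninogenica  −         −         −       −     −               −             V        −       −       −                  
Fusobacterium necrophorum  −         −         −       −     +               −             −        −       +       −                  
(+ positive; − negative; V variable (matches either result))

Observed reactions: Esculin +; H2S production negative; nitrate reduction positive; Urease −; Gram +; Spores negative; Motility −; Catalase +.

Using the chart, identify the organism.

H2S production −: excludes Clostridium perfringens, Fusobacterium necrophorum — 8 left.
Urease −: all 8 remaining candidates are consistent.
Catalase +: excludes 6 organisms — 2 left.
Spores −: all 2 remaining candidates are consistent.
Esculin +: all 2 remaining candidates are consistent.
Motility −: all 2 remaining candidates are consistent.
nitrate reduction +: excludes Bacteroides fragilis — 1 left.
Gram +: the one remaining candidate is consistent.

Cutibacterium acnes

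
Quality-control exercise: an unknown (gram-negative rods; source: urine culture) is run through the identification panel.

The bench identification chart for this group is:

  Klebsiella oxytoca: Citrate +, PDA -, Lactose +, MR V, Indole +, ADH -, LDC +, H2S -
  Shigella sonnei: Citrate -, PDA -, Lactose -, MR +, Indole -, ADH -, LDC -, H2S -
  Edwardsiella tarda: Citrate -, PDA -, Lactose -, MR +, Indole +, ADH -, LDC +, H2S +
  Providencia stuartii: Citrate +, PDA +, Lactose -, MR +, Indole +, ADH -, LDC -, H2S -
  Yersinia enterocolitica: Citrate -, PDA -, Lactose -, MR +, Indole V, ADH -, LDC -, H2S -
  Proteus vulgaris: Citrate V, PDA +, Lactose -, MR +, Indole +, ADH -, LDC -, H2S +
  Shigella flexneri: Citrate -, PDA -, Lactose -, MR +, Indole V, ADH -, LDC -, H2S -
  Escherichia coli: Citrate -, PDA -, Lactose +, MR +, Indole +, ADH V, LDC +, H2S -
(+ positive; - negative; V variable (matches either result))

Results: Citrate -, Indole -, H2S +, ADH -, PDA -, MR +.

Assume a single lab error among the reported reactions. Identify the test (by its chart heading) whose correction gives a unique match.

Indole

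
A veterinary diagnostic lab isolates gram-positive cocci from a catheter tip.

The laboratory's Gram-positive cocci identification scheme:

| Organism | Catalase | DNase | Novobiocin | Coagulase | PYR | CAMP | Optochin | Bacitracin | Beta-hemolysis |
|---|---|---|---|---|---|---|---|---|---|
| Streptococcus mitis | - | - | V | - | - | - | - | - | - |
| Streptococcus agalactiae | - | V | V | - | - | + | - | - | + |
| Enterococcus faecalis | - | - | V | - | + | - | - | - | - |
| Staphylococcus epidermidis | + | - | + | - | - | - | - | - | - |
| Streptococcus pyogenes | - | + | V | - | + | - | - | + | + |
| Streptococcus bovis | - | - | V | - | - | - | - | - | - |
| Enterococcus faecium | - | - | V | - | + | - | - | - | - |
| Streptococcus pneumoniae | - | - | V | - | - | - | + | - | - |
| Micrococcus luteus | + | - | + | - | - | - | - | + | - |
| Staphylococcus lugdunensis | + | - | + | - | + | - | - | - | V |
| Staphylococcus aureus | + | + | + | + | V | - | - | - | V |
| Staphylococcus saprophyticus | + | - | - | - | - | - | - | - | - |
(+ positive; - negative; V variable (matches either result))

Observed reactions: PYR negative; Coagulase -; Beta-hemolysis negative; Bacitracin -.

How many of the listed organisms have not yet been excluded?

Coagulase -: excludes Staphylococcus aureus — 11 left.
PYR -: excludes Enterococcus faecalis, Streptococcus pyogenes, Enterococcus faecium, Staphylococcus lugdunensis — 7 left.
Bacitracin -: excludes Micrococcus luteus — 6 left.
Beta-hemolysis -: excludes Streptococcus agalactiae — 5 left.
Still consistent: Staphylococcus epidermidis, Staphylococcus saprophyticus, Streptococcus bovis, Streptococcus mitis, Streptococcus pneumoniae.

5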